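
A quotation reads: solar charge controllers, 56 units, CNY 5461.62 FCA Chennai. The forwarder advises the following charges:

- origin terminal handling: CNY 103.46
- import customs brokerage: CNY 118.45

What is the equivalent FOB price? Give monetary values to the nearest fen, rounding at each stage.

FOB price: CNY 5565.08

Not relevant to the conversion: brokerage — on the buyer under both terms; not part of either seller's price.
From FCA to FOB, the seller additionally bears: origin terminal.
FOB price = 5461.62 + 103.46 = 5565.08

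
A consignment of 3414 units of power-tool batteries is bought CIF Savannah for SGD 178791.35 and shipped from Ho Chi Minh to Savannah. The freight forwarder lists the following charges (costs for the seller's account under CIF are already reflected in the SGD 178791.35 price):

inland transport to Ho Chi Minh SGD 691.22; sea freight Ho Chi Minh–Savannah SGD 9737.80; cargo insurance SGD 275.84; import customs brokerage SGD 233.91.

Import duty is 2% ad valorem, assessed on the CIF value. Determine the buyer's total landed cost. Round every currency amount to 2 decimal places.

CIF: the seller pays costs through ocean freight and marine insurance to the destination port.
Already in the invoice (seller's account under CIF): inland to port, freight, insurance — exclude.
The CIF price already equals the CIF value: 178791.35
Import duty = 178791.35 × 2% = 3575.83
Buyer bears: brokerage 233.91 + duty 3575.83 = 3809.74
Landed cost = invoice 178791.35 + 3809.74 = 182601.09

Total landed cost: SGD 182601.09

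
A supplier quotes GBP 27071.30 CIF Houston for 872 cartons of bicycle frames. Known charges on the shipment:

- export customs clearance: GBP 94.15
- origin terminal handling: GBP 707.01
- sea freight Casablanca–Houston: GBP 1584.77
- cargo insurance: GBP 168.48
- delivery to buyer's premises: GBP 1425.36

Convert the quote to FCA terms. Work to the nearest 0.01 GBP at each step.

Not relevant to the conversion: export clearance — on the seller under both CIF and FCA; already in the CIF price and stays in the FCA price. delivery — on the buyer under both terms; not part of either seller's price.
From CIF to FCA, the seller no longer bears: origin terminal, freight, insurance.
FCA price = 27071.30 − 707.01 − 1584.77 − 168.48 = 24611.04

FCA price: GBP 24611.04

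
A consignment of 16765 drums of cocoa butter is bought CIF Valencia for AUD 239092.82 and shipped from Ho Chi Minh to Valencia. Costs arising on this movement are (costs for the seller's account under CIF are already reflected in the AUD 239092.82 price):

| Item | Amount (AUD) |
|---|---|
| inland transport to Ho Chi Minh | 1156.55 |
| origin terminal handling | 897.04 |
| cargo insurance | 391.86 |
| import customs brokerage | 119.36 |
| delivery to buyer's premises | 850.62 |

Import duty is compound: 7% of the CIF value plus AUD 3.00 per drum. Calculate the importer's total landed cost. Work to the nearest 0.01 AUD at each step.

CIF: the seller pays costs through ocean freight and marine insurance to the destination port.
Already in the invoice (seller's account under CIF): inland to port, origin terminal, insurance — exclude.
The CIF price already equals the CIF value: 239092.82
Ad valorem component: 239092.82 × 7% = 16736.50
Specific component: 16765 × 3.00 = 50295.00
Import duty = 16736.50 + 50295.00 = 67031.50
Buyer bears: brokerage 119.36 + delivery 850.62 + duty 67031.50 = 68001.48
Landed cost = invoice 239092.82 + 68001.48 = 307094.30

Total landed cost: AUD 307094.30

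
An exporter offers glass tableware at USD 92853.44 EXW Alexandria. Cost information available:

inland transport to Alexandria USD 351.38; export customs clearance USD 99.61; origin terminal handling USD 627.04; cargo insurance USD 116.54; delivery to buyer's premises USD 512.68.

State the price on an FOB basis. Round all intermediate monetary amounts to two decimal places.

Not relevant to the conversion: insurance, delivery — on the buyer under both terms; not part of either seller's price.
From EXW to FOB, the seller additionally bears: inland to port, export clearance, origin terminal.
FOB price = 92853.44 + 351.38 + 99.61 + 627.04 = 93931.47

FOB price: USD 93931.47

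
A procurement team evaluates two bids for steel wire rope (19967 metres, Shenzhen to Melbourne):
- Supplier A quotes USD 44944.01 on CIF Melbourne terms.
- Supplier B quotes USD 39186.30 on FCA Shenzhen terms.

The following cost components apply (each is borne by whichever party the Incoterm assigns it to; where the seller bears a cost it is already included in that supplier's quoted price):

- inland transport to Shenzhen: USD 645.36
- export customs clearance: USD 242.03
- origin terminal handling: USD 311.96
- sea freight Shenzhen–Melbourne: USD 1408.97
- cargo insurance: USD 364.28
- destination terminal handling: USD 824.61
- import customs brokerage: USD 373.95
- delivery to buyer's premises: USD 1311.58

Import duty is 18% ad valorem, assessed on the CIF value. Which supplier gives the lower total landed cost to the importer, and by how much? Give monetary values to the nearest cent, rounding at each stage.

Supplier A (CIF):
The CIF price already equals the CIF value: 44944.01
Import duty = 44944.01 × 18% = 8089.92
Buyer bears (A): 824.61 + 373.95 + 1311.58 = 2510.14
Landed cost (A) = invoice 44944.01 + 2510.14 + duty 8089.92 = 55544.07
Supplier B (FCA):
CIF value = FCA price + origin terminal + freight + insurance = 39186.30 + 311.96 + 1408.97 + 364.28 = 41271.51
Import duty = 41271.51 × 18% = 7428.87
Buyer bears (B): 311.96 + 1408.97 + 364.28 + 824.61 + 373.95 + 1311.58 = 4595.35
Landed cost (B) = invoice 39186.30 + 4595.35 + duty 7428.87 = 51210.52
Difference = |55544.07 − 51210.52| = 4333.55

Supplier B is cheaper by USD 4333.55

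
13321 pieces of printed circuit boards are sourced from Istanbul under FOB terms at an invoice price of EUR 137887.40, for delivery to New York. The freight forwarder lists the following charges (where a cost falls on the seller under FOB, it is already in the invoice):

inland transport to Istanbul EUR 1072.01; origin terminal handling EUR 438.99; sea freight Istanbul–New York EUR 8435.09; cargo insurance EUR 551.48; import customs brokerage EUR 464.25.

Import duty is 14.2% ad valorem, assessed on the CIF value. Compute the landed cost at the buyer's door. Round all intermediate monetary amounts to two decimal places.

FOB: the seller bears costs until goods are on board at the origin port; the buyer bears freight, insurance and all costs thereafter.
Already in the invoice (seller's account under FOB): inland to port, origin terminal — exclude.
CIF value = FOB price + freight + insurance = 137887.40 + 8435.09 + 551.48 = 146873.97
Import duty = 146873.97 × 14.2% = 20856.10
Buyer bears: freight 8435.09 + insurance 551.48 + brokerage 464.25 + duty 20856.10 = 30306.92
Landed cost = invoice 137887.40 + 30306.92 = 168194.32

Total landed cost: EUR 168194.32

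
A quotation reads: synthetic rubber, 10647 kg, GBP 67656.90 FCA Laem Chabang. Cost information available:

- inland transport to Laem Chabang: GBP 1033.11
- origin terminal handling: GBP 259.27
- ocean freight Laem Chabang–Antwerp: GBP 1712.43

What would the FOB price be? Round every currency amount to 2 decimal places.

FOB price: GBP 67916.17

Not relevant to the conversion: inland to port — on the seller under both FCA and FOB; already in the FCA price and stays in the FOB price. freight — on the buyer under both terms; not part of either seller's price.
From FCA to FOB, the seller additionally bears: origin terminal.
FOB price = 67656.90 + 259.27 = 67916.17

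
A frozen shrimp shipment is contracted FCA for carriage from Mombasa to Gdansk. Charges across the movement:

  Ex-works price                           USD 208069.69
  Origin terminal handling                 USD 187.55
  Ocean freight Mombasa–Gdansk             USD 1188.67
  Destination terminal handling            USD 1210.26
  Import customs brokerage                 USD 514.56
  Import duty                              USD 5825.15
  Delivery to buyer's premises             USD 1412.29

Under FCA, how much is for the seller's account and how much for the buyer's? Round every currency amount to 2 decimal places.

FCA: the seller delivers export-cleared goods to the carrier; the buyer bears costs from that point.
Seller's account: goods 208069.69 = 208069.69
Buyer's account: origin terminal 187.55 + freight 1188.67 + destination terminal 1210.26 + brokerage 514.56 + duty 5825.15 + delivery 1412.29 = 10338.48

Seller: USD 208069.69; buyer: USD 10338.48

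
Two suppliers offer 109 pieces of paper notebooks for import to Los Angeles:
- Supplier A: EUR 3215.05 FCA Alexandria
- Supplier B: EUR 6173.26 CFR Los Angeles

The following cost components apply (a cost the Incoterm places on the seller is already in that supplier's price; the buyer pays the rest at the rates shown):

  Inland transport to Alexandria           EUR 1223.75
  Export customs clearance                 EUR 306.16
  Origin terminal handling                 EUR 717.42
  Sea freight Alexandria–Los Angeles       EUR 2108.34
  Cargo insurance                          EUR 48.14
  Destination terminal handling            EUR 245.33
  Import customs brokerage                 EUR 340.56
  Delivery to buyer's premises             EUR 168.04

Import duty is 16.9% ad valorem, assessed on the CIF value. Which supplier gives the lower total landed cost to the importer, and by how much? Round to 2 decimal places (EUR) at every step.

Supplier A is cheaper by EUR 154.84

Supplier A (FCA):
CIF value = FCA price + origin terminal + freight + insurance = 3215.05 + 717.42 + 2108.34 + 48.14 = 6088.95
Import duty = 6088.95 × 16.9% = 1029.03
Buyer bears (A): 717.42 + 2108.34 + 48.14 + 245.33 + 340.56 + 168.04 = 3627.83
Landed cost (A) = invoice 3215.05 + 3627.83 + duty 1029.03 = 7871.91
Supplier B (CFR):
CIF value = CFR price + insurance = 6173.26 + 48.14 = 6221.40
Import duty = 6221.40 × 16.9% = 1051.42
Buyer bears (B): 48.14 + 245.33 + 340.56 + 168.04 = 802.07
Landed cost (B) = invoice 6173.26 + 802.07 + duty 1051.42 = 8026.75
Difference = |7871.91 − 8026.75| = 154.84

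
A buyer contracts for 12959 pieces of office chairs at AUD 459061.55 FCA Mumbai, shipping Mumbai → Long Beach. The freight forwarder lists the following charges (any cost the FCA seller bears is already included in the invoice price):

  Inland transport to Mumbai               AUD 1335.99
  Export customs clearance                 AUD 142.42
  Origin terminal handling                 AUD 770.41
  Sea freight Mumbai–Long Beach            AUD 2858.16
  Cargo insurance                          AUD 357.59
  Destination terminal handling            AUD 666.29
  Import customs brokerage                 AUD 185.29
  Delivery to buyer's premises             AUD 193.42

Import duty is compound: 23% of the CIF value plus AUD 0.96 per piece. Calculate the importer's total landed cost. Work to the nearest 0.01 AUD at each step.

FCA: the seller delivers export-cleared goods to the carrier; the buyer bears costs from that point.
Already in the invoice (seller's account under FCA): inland to port, export clearance — exclude.
CIF value = FCA price + origin terminal + freight + insurance = 459061.55 + 770.41 + 2858.16 + 357.59 = 463047.71
Ad valorem component: 463047.71 × 23% = 106500.97
Specific component: 12959 × 0.96 = 12440.64
Import duty = 106500.97 + 12440.64 = 118941.61
Buyer bears: origin terminal 770.41 + freight 2858.16 + insurance 357.59 + destination terminal 666.29 + brokerage 185.29 + delivery 193.42 + duty 118941.61 = 123972.77
Landed cost = invoice 459061.55 + 123972.77 = 583034.32

Total landed cost: AUD 583034.32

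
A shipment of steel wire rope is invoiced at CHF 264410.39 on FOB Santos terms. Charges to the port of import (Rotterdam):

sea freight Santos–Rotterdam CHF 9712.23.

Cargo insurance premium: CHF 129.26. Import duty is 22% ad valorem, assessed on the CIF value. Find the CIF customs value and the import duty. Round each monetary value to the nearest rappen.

CIF = FOB price + freight + insurance
CIF = 264410.39 + 9712.23 + 129.26 = 274251.88
Import duty = 274251.88 × 22% = 60335.41

CIF value: CHF 274251.88; import duty: CHF 60335.41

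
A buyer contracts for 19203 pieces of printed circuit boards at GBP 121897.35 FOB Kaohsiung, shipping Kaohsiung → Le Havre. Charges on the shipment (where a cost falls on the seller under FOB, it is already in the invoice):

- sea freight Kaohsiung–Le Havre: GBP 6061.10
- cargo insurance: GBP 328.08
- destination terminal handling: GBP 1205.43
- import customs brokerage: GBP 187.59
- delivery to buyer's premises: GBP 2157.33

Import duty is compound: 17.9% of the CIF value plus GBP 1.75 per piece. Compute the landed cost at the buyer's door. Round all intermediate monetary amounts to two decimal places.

FOB: the seller bears costs until goods are on board at the origin port; the buyer bears freight, insurance and all costs thereafter.
CIF value = FOB price + freight + insurance = 121897.35 + 6061.10 + 328.08 = 128286.53
Ad valorem component: 128286.53 × 17.9% = 22963.29
Specific component: 19203 × 1.75 = 33605.25
Import duty = 22963.29 + 33605.25 = 56568.54
Buyer bears: freight 6061.10 + insurance 328.08 + destination terminal 1205.43 + brokerage 187.59 + delivery 2157.33 + duty 56568.54 = 66508.07
Landed cost = invoice 121897.35 + 66508.07 = 188405.42

Total landed cost: GBP 188405.42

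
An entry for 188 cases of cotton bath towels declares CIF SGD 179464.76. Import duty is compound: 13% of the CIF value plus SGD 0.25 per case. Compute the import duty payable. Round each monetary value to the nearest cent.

Import duty: SGD 23377.42

Ad valorem component: 179464.76 × 13% = 23330.42
Specific component: 188 × 0.25 = 47.00
Import duty = 23330.42 + 47.00 = 23377.42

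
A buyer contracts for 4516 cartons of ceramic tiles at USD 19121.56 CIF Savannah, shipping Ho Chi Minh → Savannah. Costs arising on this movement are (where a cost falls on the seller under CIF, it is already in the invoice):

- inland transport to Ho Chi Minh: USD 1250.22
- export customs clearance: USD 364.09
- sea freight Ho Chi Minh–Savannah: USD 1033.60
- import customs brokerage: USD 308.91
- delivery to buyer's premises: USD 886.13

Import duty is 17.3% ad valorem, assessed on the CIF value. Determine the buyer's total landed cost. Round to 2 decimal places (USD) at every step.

Total landed cost: USD 23624.63

CIF: the seller pays costs through ocean freight and marine insurance to the destination port.
Already in the invoice (seller's account under CIF): inland to port, export clearance, freight — exclude.
The CIF price already equals the CIF value: 19121.56
Import duty = 19121.56 × 17.3% = 3308.03
Buyer bears: brokerage 308.91 + delivery 886.13 + duty 3308.03 = 4503.07
Landed cost = invoice 19121.56 + 4503.07 = 23624.63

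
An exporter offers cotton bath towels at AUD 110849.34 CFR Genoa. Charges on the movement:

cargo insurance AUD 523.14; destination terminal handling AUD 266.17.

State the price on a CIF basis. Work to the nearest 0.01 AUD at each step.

Not relevant to the conversion: destination terminal — on the buyer under both terms; not part of either seller's price.
From CFR to CIF, the seller additionally bears: insurance.
CIF price = 110849.34 + 523.14 = 111372.48

CIF price: AUD 111372.48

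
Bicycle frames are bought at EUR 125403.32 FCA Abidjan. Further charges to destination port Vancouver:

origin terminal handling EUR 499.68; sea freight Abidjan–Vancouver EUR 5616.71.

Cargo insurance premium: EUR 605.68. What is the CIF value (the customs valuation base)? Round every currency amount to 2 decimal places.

CIF value: EUR 132125.39

CIF = FCA price + pre-shipment costs + freight + insurance
CIF = 125403.32 + 499.68 + 5616.71 + 605.68 = 132125.39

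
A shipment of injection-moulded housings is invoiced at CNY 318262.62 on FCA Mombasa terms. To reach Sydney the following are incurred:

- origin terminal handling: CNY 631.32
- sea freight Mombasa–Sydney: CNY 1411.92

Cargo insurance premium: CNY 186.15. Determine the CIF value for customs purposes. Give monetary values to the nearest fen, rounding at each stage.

CIF = FCA price + pre-shipment costs + freight + insurance
CIF = 318262.62 + 631.32 + 1411.92 + 186.15 = 320492.01

CIF value: CNY 320492.01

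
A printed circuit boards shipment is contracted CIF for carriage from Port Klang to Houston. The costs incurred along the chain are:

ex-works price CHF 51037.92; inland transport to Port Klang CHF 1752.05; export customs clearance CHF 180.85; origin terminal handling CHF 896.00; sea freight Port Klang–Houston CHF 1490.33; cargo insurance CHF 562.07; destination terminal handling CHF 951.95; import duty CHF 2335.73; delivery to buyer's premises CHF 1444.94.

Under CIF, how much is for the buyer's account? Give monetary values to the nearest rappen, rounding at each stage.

CIF: the seller pays costs through ocean freight and marine insurance to the destination port.
Seller's account: goods 51037.92 + inland to port 1752.05 + export clearance 180.85 + origin terminal 896.00 + freight 1490.33 + insurance 562.07 = 55919.22
Buyer's account: destination terminal 951.95 + duty 2335.73 + delivery 1444.94 = 4732.62

Buyer's account: CHF 4732.62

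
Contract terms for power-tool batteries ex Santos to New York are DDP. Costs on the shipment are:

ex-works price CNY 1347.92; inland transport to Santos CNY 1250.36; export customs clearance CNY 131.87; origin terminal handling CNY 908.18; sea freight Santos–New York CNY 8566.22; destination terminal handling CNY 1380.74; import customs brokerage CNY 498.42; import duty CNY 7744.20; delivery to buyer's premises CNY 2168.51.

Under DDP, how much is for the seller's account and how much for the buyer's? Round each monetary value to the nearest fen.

Seller: CNY 23996.42; buyer: CNY 0.00

DDP: the seller bears all costs including import duty.
Seller's account: goods 1347.92 + inland to port 1250.36 + export clearance 131.87 + origin terminal 908.18 + freight 8566.22 + destination terminal 1380.74 + brokerage 498.42 + duty 7744.20 + delivery 2168.51 = 23996.42
Buyer's account: 0.00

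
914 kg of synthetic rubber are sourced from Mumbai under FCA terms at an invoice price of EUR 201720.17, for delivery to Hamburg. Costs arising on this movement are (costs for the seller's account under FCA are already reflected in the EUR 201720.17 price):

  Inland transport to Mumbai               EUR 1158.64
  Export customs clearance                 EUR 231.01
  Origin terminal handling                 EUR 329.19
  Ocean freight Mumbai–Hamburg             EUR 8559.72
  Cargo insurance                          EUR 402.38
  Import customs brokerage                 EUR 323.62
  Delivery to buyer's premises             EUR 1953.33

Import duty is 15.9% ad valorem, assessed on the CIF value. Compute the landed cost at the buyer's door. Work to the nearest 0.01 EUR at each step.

FCA: the seller delivers export-cleared goods to the carrier; the buyer bears costs from that point.
Already in the invoice (seller's account under FCA): inland to port, export clearance — exclude.
CIF value = FCA price + origin terminal + freight + insurance = 201720.17 + 329.19 + 8559.72 + 402.38 = 211011.46
Import duty = 211011.46 × 15.9% = 33550.82
Buyer bears: origin terminal 329.19 + freight 8559.72 + insurance 402.38 + brokerage 323.62 + delivery 1953.33 + duty 33550.82 = 45119.06
Landed cost = invoice 201720.17 + 45119.06 = 246839.23

Total landed cost: EUR 246839.23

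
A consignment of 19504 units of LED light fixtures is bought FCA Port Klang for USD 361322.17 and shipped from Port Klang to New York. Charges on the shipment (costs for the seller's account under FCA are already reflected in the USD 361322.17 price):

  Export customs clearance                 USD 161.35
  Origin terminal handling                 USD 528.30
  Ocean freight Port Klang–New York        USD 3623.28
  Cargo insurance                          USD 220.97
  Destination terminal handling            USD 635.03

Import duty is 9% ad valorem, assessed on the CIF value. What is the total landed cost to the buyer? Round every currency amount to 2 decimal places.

Total landed cost: USD 399242.27

FCA: the seller delivers export-cleared goods to the carrier; the buyer bears costs from that point.
Already in the invoice (seller's account under FCA): export clearance — exclude.
CIF value = FCA price + origin terminal + freight + insurance = 361322.17 + 528.30 + 3623.28 + 220.97 = 365694.72
Import duty = 365694.72 × 9% = 32912.52
Buyer bears: origin terminal 528.30 + freight 3623.28 + insurance 220.97 + destination terminal 635.03 + duty 32912.52 = 37920.10
Landed cost = invoice 361322.17 + 37920.10 = 399242.27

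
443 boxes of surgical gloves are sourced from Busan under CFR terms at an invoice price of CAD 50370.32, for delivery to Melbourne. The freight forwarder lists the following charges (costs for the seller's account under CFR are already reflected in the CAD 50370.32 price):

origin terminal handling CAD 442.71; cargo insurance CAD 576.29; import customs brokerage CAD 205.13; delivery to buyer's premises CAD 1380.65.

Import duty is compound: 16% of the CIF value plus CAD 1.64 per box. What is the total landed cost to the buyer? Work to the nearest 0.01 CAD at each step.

Total landed cost: CAD 61410.37

CFR: the seller pays costs through ocean freight to the destination port, but not insurance.
Already in the invoice (seller's account under CFR): origin terminal — exclude.
CIF value = CFR price + insurance = 50370.32 + 576.29 = 50946.61
Ad valorem component: 50946.61 × 16% = 8151.46
Specific component: 443 × 1.64 = 726.52
Import duty = 8151.46 + 726.52 = 8877.98
Buyer bears: insurance 576.29 + brokerage 205.13 + delivery 1380.65 + duty 8877.98 = 11040.05
Landed cost = invoice 50370.32 + 11040.05 = 61410.37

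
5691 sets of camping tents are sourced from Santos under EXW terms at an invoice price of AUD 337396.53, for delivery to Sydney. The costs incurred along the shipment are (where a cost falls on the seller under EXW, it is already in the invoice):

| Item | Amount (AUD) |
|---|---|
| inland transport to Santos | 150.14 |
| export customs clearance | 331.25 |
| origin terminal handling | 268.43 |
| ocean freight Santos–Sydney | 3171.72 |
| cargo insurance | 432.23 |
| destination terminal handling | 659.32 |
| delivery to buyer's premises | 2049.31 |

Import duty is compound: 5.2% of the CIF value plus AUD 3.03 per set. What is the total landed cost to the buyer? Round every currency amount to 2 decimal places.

Total landed cost: AUD 379473.68

EXW: the seller makes goods available at their premises; the buyer bears all onward costs.
CIF value = EXW price + inland to port + export clearance + origin terminal + freight + insurance = 337396.53 + 150.14 + 331.25 + 268.43 + 3171.72 + 432.23 = 341750.30
Ad valorem component: 341750.30 × 5.2% = 17771.02
Specific component: 5691 × 3.03 = 17243.73
Import duty = 17771.02 + 17243.73 = 35014.75
Buyer bears: inland to port 150.14 + export clearance 331.25 + origin terminal 268.43 + freight 3171.72 + insurance 432.23 + destination terminal 659.32 + delivery 2049.31 + duty 35014.75 = 42077.15
Landed cost = invoice 337396.53 + 42077.15 = 379473.68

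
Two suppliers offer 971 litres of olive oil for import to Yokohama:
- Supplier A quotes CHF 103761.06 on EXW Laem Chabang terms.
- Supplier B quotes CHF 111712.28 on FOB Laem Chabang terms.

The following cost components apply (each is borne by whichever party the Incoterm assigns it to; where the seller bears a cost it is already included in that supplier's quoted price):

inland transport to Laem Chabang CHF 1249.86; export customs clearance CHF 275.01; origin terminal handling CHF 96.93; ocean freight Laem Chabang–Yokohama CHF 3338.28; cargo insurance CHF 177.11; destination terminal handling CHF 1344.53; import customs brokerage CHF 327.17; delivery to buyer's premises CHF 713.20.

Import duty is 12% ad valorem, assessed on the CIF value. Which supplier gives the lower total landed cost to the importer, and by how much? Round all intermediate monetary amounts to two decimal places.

Supplier A (EXW):
CIF value = EXW price + inland to port + export clearance + origin terminal + freight + insurance = 103761.06 + 1249.86 + 275.01 + 96.93 + 3338.28 + 177.11 = 108898.25
Import duty = 108898.25 × 12% = 13067.79
Buyer bears (A): 1249.86 + 275.01 + 96.93 + 3338.28 + 177.11 + 1344.53 + 327.17 + 713.20 = 7522.09
Landed cost (A) = invoice 103761.06 + 7522.09 + duty 13067.79 = 124350.94
Supplier B (FOB):
CIF value = FOB price + freight + insurance = 111712.28 + 3338.28 + 177.11 = 115227.67
Import duty = 115227.67 × 12% = 13827.32
Buyer bears (B): 3338.28 + 177.11 + 1344.53 + 327.17 + 713.20 = 5900.29
Landed cost (B) = invoice 111712.28 + 5900.29 + duty 13827.32 = 131439.89
Difference = |124350.94 − 131439.89| = 7088.95

Supplier A is cheaper by CHF 7088.95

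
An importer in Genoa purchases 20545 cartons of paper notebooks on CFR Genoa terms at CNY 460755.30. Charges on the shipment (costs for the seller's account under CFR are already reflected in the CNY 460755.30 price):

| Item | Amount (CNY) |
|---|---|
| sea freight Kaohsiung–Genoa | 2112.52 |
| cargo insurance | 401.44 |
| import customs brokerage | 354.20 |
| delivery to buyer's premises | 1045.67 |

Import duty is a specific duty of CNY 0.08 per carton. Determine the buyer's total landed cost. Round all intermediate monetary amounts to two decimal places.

Total landed cost: CNY 464200.21

CFR: the seller pays costs through ocean freight to the destination port, but not insurance.
Already in the invoice (seller's account under CFR): freight — exclude.
CIF value = CFR price + insurance = 460755.30 + 401.44 = 461156.74
Import duty = 20545 × 0.08 = 1643.60
Buyer bears: insurance 401.44 + brokerage 354.20 + delivery 1045.67 + duty 1643.60 = 3444.91
Landed cost = invoice 460755.30 + 3444.91 = 464200.21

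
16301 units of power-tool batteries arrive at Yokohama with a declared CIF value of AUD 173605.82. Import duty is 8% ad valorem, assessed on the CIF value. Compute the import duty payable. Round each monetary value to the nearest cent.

Import duty: AUD 13888.47

Import duty = 173605.82 × 8% = 13888.47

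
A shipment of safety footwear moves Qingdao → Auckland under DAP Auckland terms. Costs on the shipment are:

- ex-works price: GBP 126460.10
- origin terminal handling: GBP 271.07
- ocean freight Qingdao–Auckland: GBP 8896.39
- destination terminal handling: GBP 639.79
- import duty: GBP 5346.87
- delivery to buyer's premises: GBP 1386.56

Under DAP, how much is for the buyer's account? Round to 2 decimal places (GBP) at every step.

DAP: the seller bears all costs to the named destination except import duty and clearance.
Seller's account: goods 126460.10 + origin terminal 271.07 + freight 8896.39 + destination terminal 639.79 + delivery 1386.56 = 137653.91
Buyer's account: duty 5346.87 = 5346.87

Buyer's account: GBP 5346.87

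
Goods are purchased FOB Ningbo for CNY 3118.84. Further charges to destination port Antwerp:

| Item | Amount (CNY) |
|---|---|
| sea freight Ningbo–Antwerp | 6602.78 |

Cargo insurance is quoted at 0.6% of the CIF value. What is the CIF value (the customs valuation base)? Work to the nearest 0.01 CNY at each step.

CIF value: CNY 9780.30

Let C be the CIF value. C = FOB price + freight + 0.6% × C
C − 0.6% × C = 3118.84 + 6602.78
0.994 × C = 9721.62
C = 9721.62 / 0.994 = 9780.30
Insurance premium = 0.6% × 9780.30 = 58.68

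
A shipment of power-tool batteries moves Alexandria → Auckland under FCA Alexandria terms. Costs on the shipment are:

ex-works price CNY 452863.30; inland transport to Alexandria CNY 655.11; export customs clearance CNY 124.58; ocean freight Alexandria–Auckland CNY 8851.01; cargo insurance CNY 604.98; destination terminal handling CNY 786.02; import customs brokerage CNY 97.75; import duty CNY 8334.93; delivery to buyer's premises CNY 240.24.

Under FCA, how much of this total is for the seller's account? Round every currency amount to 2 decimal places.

FCA: the seller delivers export-cleared goods to the carrier; the buyer bears costs from that point.
Seller's account: goods 452863.30 + inland to port 655.11 + export clearance 124.58 = 453642.99
Buyer's account: freight 8851.01 + insurance 604.98 + destination terminal 786.02 + brokerage 97.75 + duty 8334.93 + delivery 240.24 = 18914.93

Seller's account: CNY 453642.99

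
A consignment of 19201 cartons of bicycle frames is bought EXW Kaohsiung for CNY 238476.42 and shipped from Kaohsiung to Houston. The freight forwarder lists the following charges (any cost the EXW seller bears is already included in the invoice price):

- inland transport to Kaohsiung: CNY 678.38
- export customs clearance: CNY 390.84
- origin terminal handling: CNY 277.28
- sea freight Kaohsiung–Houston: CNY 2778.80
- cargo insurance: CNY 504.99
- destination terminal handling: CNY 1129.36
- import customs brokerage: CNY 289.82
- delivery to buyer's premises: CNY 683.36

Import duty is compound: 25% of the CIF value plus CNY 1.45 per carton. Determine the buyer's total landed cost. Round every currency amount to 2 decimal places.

EXW: the seller makes goods available at their premises; the buyer bears all onward costs.
CIF value = EXW price + inland to port + export clearance + origin terminal + freight + insurance = 238476.42 + 678.38 + 390.84 + 277.28 + 2778.80 + 504.99 = 243106.71
Ad valorem component: 243106.71 × 25% = 60776.68
Specific component: 19201 × 1.45 = 27841.45
Import duty = 60776.68 + 27841.45 = 88618.13
Buyer bears: inland to port 678.38 + export clearance 390.84 + origin terminal 277.28 + freight 2778.80 + insurance 504.99 + destination terminal 1129.36 + brokerage 289.82 + delivery 683.36 + duty 88618.13 = 95350.96
Landed cost = invoice 238476.42 + 95350.96 = 333827.38

Total landed cost: CNY 333827.38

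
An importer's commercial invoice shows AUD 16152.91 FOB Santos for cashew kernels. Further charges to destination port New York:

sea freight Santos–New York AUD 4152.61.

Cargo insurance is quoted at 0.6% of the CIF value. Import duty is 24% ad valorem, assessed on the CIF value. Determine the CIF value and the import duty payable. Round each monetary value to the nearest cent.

Let C be the CIF value. C = FOB price + freight + 0.6% × C
C − 0.6% × C = 16152.91 + 4152.61
0.994 × C = 20305.52
C = 20305.52 / 0.994 = 20428.09
Insurance premium = 0.6% × 20428.09 = 122.57
Import duty = 20428.09 × 24% = 4902.74

CIF value: AUD 20428.09; import duty: AUD 4902.74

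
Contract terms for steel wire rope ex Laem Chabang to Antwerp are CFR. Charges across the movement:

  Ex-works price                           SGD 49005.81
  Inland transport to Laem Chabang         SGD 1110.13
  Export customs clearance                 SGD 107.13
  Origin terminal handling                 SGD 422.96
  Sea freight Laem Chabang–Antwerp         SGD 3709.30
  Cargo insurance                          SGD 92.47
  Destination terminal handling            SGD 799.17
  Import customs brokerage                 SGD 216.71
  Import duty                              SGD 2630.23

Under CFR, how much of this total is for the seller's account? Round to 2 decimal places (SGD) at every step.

CFR: the seller pays costs through ocean freight to the destination port, but not insurance.
Seller's account: goods 49005.81 + inland to port 1110.13 + export clearance 107.13 + origin terminal 422.96 + freight 3709.30 = 54355.33
Buyer's account: insurance 92.47 + destination terminal 799.17 + brokerage 216.71 + duty 2630.23 = 3738.58

Seller's account: SGD 54355.33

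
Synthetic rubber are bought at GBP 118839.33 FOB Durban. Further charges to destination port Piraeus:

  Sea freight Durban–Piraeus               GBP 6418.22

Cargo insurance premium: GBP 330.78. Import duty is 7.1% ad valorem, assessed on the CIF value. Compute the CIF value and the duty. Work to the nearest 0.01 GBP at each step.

CIF value: GBP 125588.33; import duty: GBP 8916.77

CIF = FOB price + freight + insurance
CIF = 118839.33 + 6418.22 + 330.78 = 125588.33
Import duty = 125588.33 × 7.1% = 8916.77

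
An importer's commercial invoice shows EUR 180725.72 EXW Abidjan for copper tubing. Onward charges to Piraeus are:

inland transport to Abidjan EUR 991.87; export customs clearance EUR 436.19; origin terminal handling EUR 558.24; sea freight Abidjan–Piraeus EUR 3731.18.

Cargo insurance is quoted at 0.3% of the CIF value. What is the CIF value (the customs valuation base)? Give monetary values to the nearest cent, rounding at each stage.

CIF value: EUR 187004.21

Let C be the CIF value. C = EXW price + pre-shipment costs + freight + 0.3% × C
C − 0.3% × C = 180725.72 + 991.87 + 436.19 + 558.24 + 3731.18
0.997 × C = 186443.20
C = 186443.20 / 0.997 = 187004.21
Insurance premium = 0.3% × 187004.21 = 561.01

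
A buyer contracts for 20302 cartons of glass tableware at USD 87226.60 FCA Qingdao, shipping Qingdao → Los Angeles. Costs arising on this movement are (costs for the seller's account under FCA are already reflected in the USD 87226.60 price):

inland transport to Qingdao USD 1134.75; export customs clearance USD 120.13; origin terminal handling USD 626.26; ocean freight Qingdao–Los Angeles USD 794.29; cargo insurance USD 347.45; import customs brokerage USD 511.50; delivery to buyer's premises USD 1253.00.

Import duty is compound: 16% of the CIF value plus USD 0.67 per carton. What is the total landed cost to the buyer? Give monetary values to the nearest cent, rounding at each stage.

Total landed cost: USD 118600.58

FCA: the seller delivers export-cleared goods to the carrier; the buyer bears costs from that point.
Already in the invoice (seller's account under FCA): inland to port, export clearance — exclude.
CIF value = FCA price + origin terminal + freight + insurance = 87226.60 + 626.26 + 794.29 + 347.45 = 88994.60
Ad valorem component: 88994.60 × 16% = 14239.14
Specific component: 20302 × 0.67 = 13602.34
Import duty = 14239.14 + 13602.34 = 27841.48
Buyer bears: origin terminal 626.26 + freight 794.29 + insurance 347.45 + brokerage 511.50 + delivery 1253.00 + duty 27841.48 = 31373.98
Landed cost = invoice 87226.60 + 31373.98 = 118600.58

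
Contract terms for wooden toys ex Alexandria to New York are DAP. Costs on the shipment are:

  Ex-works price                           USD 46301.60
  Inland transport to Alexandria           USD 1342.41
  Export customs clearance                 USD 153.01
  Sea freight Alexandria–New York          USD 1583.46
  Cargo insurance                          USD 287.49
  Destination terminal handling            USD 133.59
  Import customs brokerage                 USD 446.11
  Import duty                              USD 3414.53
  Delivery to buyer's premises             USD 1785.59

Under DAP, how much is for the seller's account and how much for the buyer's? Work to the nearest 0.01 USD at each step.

Seller: USD 51587.15; buyer: USD 3860.64

DAP: the seller bears all costs to the named destination except import duty and clearance.
Seller's account: goods 46301.60 + inland to port 1342.41 + export clearance 153.01 + freight 1583.46 + insurance 287.49 + destination terminal 133.59 + delivery 1785.59 = 51587.15
Buyer's account: brokerage 446.11 + duty 3414.53 = 3860.64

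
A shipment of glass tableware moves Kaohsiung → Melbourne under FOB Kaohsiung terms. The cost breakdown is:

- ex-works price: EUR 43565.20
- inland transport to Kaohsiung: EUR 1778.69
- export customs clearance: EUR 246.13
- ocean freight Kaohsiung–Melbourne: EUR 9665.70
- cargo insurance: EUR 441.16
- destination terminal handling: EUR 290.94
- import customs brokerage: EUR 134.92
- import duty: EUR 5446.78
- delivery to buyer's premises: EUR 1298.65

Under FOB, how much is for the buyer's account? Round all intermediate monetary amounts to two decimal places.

Buyer's account: EUR 17278.15

FOB: the seller bears costs until goods are on board at the origin port; the buyer bears freight, insurance and all costs thereafter.
Seller's account: goods 43565.20 + inland to port 1778.69 + export clearance 246.13 = 45590.02
Buyer's account: freight 9665.70 + insurance 441.16 + destination terminal 290.94 + brokerage 134.92 + duty 5446.78 + delivery 1298.65 = 17278.15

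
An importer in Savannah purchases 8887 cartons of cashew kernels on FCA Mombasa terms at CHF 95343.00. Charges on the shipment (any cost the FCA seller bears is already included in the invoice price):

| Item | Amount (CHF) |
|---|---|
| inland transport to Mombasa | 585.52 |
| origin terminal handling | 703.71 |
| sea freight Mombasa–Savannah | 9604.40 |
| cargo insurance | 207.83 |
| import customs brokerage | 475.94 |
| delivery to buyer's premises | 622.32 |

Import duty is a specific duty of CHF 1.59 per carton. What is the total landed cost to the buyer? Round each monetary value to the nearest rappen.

Total landed cost: CHF 121087.53

FCA: the seller delivers export-cleared goods to the carrier; the buyer bears costs from that point.
Already in the invoice (seller's account under FCA): inland to port — exclude.
CIF value = FCA price + origin terminal + freight + insurance = 95343.00 + 703.71 + 9604.40 + 207.83 = 105858.94
Import duty = 8887 × 1.59 = 14130.33
Buyer bears: origin terminal 703.71 + freight 9604.40 + insurance 207.83 + brokerage 475.94 + delivery 622.32 + duty 14130.33 = 25744.53
Landed cost = invoice 95343.00 + 25744.53 = 121087.53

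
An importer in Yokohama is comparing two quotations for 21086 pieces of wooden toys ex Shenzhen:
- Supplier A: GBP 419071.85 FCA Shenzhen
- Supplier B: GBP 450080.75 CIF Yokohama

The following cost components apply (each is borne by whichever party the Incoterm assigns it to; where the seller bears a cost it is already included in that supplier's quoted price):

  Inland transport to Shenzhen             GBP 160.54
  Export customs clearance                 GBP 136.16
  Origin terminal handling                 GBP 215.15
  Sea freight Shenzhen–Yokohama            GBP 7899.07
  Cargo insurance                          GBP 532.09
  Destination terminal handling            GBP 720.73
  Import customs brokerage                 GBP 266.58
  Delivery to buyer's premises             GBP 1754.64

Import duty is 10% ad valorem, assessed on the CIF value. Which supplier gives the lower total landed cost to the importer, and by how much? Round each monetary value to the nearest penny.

Supplier A is cheaper by GBP 24598.85

Supplier A (FCA):
CIF value = FCA price + origin terminal + freight + insurance = 419071.85 + 215.15 + 7899.07 + 532.09 = 427718.16
Import duty = 427718.16 × 10% = 42771.82
Buyer bears (A): 215.15 + 7899.07 + 532.09 + 720.73 + 266.58 + 1754.64 = 11388.26
Landed cost (A) = invoice 419071.85 + 11388.26 + duty 42771.82 = 473231.93
Supplier B (CIF):
The CIF price already equals the CIF value: 450080.75
Import duty = 450080.75 × 10% = 45008.08
Buyer bears (B): 720.73 + 266.58 + 1754.64 = 2741.95
Landed cost (B) = invoice 450080.75 + 2741.95 + duty 45008.08 = 497830.78
Difference = |473231.93 − 497830.78| = 24598.85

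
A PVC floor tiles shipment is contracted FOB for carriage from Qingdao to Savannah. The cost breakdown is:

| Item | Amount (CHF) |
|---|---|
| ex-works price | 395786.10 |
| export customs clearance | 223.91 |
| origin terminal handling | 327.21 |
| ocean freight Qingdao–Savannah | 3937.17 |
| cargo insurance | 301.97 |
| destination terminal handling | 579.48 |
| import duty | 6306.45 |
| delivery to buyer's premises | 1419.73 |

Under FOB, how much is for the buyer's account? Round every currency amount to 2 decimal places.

Buyer's account: CHF 12544.80

FOB: the seller bears costs until goods are on board at the origin port; the buyer bears freight, insurance and all costs thereafter.
Seller's account: goods 395786.10 + export clearance 223.91 + origin terminal 327.21 = 396337.22
Buyer's account: freight 3937.17 + insurance 301.97 + destination terminal 579.48 + duty 6306.45 + delivery 1419.73 = 12544.80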